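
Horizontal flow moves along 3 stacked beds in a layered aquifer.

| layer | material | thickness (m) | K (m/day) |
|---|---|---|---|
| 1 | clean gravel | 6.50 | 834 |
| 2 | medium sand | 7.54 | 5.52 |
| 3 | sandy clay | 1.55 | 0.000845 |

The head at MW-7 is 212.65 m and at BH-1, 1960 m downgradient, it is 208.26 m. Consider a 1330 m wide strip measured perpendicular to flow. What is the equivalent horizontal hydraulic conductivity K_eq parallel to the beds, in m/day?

350

Flow is parallel to layering, so each bed carries its own Darcy discharge and the transmissivities add.
Σ(K_i·b_i) = 834×6.50 + 5.52×7.54 + 0.000845×1.55 = 5463 m²/day.
Total thickness b = 15.59 m, so K_eq = Σ(K_i·b_i)/b = 350.4 m/day.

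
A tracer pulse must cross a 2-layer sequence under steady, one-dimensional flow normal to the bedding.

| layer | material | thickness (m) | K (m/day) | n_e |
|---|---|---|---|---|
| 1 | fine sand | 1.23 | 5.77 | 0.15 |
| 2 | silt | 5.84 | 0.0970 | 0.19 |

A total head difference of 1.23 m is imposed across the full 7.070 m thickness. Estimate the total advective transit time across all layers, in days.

63.6

With flow normal to the layers, continuity requires the same specific discharge q through every layer.
Σ(b_i/K_i) = 1.23/5.77 + 5.84/0.0970 = 60.42 d.
q = Δh / Σ(b_i/K_i) = 1.23 / 60.42 = 0.02036 m/day.
In each layer the seepage velocity is v_i = q/n_i, so the layer transit time is t_i = b_i·n_i / q:
  layer 1 (fine sand): t_1 = 1.23 × 0.15 / 0.02036 = 9.063 d
  layer 2 (silt): t_2 = 5.84 × 0.19 / 0.02036 = 54.51 d
Total t = Σ t_i = 63.57 days.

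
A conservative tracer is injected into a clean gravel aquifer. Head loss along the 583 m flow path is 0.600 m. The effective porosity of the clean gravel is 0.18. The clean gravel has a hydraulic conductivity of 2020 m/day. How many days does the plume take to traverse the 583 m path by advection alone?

Hydraulic gradient i = Δh / L = 0.600 / 583 = 0.001029.
Darcy flux q = K · i = 2020 × 0.001029 = 2.079 m/day.
Seepage velocity v = q / n_e = 2.079 / 0.18 = 11.55 m/day.
Travel time t = L / v = 583 / 11.55 = 50.48 days.

50.5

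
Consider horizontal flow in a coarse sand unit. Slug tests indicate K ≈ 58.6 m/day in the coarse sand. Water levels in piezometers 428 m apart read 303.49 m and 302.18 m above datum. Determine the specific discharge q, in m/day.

0.179

Hydraulic gradient i = (303.49 − 302.18) / 428 = 1.31 / 428 = 0.003061.
Specific discharge q = K · i = 58.60 × 0.003061 = 0.1794 m/day.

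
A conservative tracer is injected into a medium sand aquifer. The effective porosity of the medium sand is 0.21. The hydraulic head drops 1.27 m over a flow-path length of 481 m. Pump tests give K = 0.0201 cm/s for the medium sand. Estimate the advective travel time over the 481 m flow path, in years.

6.03

Convert K: 0.0201 cm/s × 864 = 17.37 m/day.
Hydraulic gradient i = Δh / L = 1.27 / 481 = 0.002640.
Darcy flux q = K · i = 17.37 × 0.002640 = 0.04585 m/day.
Seepage velocity v = q / n_e = 0.04585 / 0.21 = 0.2183 m/day.
Travel time t = L / v = 481 / 0.2183 = 2203 days = 6.031 years.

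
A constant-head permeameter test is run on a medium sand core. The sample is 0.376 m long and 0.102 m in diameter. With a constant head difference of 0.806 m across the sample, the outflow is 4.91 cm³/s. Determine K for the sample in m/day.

24.2

Cross-sectional area A = π·(d/2)² = π × (0.102/2)² = 0.008171 m².
Convert discharge: 4.91 cm³/s = 4.910e-06 m³/s.
Darcy's law rearranged: K = Q·L / (A·Δh) = 4.910e-06 × 0.376 / (0.008171 × 0.806) = 0.0002803 m/s = 24.22 m/day.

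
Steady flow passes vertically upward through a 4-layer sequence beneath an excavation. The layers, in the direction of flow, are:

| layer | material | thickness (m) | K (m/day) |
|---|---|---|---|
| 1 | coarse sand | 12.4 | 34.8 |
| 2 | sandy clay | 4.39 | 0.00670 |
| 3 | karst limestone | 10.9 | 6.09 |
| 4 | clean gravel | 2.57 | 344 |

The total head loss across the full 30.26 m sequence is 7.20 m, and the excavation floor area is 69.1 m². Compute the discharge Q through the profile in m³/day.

0.757

Flow is perpendicular to layering, so the layers act in series and the equivalent K is the thickness-weighted harmonic mean.
Total thickness L = 12.4 + 4.39 + 10.9 + 2.57 = 30.26 m.
Σ(b_i/K_i) = 12.4/34.8 + 4.39/0.00670 + 10.9/6.09 + 2.57/344 = 657.4 d.
K_eq = L / Σ(b_i/K_i) = 30.26 / 657.4 = 0.04603 m/day.
Q = K_eq · A · (Δh/L) = 0.04603 × 69.1 × (7.20/30.26) = 0.7568 m³/day.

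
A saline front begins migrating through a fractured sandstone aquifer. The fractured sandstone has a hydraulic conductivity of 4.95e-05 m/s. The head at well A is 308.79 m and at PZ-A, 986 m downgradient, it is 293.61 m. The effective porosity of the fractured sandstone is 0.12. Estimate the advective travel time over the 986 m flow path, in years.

4.92

Convert K: 4.95e-05 m/s × 86400 = 4.277 m/day.
Hydraulic gradient i = (308.79 − 293.61) / 986 = 15.18 / 986 = 0.01540.
Darcy flux q = K · i = 4.277 × 0.01540 = 0.06584 m/day.
Seepage velocity v = q / n_e = 0.06584 / 0.12 = 0.5487 m/day.
Travel time t = L / v = 986 / 0.5487 = 1797 days = 4.920 years.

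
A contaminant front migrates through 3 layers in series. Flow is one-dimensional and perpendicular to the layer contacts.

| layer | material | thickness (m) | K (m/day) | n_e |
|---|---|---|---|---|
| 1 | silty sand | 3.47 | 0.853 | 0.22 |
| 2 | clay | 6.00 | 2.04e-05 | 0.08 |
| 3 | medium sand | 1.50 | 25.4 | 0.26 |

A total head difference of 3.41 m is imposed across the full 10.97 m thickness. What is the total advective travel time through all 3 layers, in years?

With flow normal to the layers, continuity requires the same specific discharge q through every layer.
Σ(b_i/K_i) = 3.47/0.853 + 6.00/2.04e-05 + 1.50/25.4 = 2.941e+05 d.
q = Δh / Σ(b_i/K_i) = 3.41 / 2.941e+05 = 1.159e-05 m/day.
In each layer the seepage velocity is v_i = q/n_i, so the layer transit time is t_i = b_i·n_i / q:
  layer 1 (silty sand): t_1 = 3.47 × 0.22 / 1.159e-05 = 65845 d
  layer 2 (clay): t_2 = 6.00 × 0.08 / 1.159e-05 = 41401 d
  layer 3 (medium sand): t_3 = 1.50 × 0.26 / 1.159e-05 = 33639 d
Total t = Σ t_i = 1.409e+05 days = 385.7 years.

386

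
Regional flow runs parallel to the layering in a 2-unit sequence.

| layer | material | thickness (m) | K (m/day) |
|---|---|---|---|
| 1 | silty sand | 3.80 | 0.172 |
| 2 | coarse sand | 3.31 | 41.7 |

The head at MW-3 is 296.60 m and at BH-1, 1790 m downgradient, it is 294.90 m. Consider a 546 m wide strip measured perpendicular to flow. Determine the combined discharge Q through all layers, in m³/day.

71.9

Flow is parallel to layering, so each bed carries its own Darcy discharge and the transmissivities add.
Σ(K_i·b_i) = 0.172×3.80 + 41.7×3.31 = 138.7 m²/day.
Hydraulic gradient i = (296.60 − 294.90) / 1790 = 1.7 / 1790 = 0.0009497.
Q = Σ(K_i·b_i) · W · i = 138.7 × 546 × 0.0009497 = 71.91 m³/day.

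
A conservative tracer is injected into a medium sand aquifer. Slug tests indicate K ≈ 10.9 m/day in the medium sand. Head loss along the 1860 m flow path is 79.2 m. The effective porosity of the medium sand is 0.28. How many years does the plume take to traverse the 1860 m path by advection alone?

Hydraulic gradient i = Δh / L = 79.2 / 1860 = 0.04258.
Darcy flux q = K · i = 10.90 × 0.04258 = 0.4641 m/day.
Seepage velocity v = q / n_e = 0.4641 / 0.28 = 1.658 m/day.
Travel time t = L / v = 1860 / 1.658 = 1122 days = 3.072 years.

3.07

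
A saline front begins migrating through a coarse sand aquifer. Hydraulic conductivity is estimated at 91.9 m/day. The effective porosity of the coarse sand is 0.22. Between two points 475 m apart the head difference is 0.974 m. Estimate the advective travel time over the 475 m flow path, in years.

1.52

Hydraulic gradient i = Δh / L = 0.974 / 475 = 0.002051.
Darcy flux q = K · i = 91.90 × 0.002051 = 0.1884 m/day.
Seepage velocity v = q / n_e = 0.1884 / 0.22 = 0.8566 m/day.
Travel time t = L / v = 475 / 0.8566 = 554.5 days = 1.518 years.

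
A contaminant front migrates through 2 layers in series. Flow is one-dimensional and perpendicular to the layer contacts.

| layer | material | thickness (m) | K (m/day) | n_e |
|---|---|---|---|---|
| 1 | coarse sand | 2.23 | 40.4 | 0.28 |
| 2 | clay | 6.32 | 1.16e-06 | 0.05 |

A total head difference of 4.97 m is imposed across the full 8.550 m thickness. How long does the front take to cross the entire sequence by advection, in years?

With flow normal to the layers, continuity requires the same specific discharge q through every layer.
Σ(b_i/K_i) = 2.23/40.4 + 6.32/1.16e-06 = 5.448e+06 d.
q = Δh / Σ(b_i/K_i) = 4.97 / 5.448e+06 = 9.122e-07 m/day.
In each layer the seepage velocity is v_i = q/n_i, so the layer transit time is t_i = b_i·n_i / q:
  layer 1 (coarse sand): t_1 = 2.23 × 0.28 / 9.122e-07 = 6.845e+05 d
  layer 2 (clay): t_2 = 6.32 × 0.05 / 9.122e-07 = 3.464e+05 d
Total t = Σ t_i = 1.031e+06 days = 2822 years.

2820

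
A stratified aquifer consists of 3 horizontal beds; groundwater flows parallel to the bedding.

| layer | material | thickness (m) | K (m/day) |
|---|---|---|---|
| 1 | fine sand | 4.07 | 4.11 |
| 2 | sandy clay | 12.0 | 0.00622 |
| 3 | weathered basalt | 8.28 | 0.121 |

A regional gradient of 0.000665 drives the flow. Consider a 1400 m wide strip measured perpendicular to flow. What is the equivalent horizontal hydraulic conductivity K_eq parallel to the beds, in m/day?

0.731

Flow is parallel to layering, so each bed carries its own Darcy discharge and the transmissivities add.
Σ(K_i·b_i) = 4.11×4.07 + 0.00622×12.0 + 0.121×8.28 = 17.80 m²/day.
Total thickness b = 24.35 m, so K_eq = Σ(K_i·b_i)/b = 0.7312 m/day.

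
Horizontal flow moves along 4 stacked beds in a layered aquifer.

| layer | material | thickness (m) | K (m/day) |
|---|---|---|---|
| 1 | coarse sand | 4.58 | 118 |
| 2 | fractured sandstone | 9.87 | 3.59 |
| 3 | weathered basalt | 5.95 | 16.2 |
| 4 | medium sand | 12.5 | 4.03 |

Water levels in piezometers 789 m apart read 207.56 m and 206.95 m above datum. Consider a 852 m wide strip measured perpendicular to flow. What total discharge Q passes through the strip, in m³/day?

476

Flow is parallel to layering, so each bed carries its own Darcy discharge and the transmissivities add.
Σ(K_i·b_i) = 118×4.58 + 3.59×9.87 + 16.2×5.95 + 4.03×12.5 = 722.6 m²/day.
Hydraulic gradient i = (207.56 − 206.95) / 789 = 0.61 / 789 = 0.0007731.
Q = Σ(K_i·b_i) · W · i = 722.6 × 852 × 0.0007731 = 476.0 m³/day.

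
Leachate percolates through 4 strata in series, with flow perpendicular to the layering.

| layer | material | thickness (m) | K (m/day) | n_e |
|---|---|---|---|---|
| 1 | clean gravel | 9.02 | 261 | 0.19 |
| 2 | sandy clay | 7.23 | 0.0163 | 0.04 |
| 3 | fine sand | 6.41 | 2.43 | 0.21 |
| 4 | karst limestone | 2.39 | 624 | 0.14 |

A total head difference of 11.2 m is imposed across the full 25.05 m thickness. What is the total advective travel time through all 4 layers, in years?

0.402

With flow normal to the layers, continuity requires the same specific discharge q through every layer.
Σ(b_i/K_i) = 9.02/261 + 7.23/0.0163 + 6.41/2.43 + 2.39/624 = 446.2 d.
q = Δh / Σ(b_i/K_i) = 11.2 / 446.2 = 0.02510 m/day.
In each layer the seepage velocity is v_i = q/n_i, so the layer transit time is t_i = b_i·n_i / q:
  layer 1 (clean gravel): t_1 = 9.02 × 0.19 / 0.02510 = 68.28 d
  layer 2 (sandy clay): t_2 = 7.23 × 0.04 / 0.02510 = 11.52 d
  layer 3 (fine sand): t_3 = 6.41 × 0.21 / 0.02510 = 53.63 d
  layer 4 (karst limestone): t_4 = 2.39 × 0.14 / 0.02510 = 13.33 d
Total t = Σ t_i = 146.8 days = 0.4018 years.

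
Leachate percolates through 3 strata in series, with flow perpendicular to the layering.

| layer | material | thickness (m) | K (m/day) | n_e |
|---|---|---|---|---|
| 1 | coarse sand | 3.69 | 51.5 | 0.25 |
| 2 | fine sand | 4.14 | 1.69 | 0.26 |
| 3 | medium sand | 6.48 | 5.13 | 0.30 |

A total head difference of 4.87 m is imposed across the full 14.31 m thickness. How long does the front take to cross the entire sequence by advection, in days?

3.06

With flow normal to the layers, continuity requires the same specific discharge q through every layer.
Σ(b_i/K_i) = 3.69/51.5 + 4.14/1.69 + 6.48/5.13 = 3.785 d.
q = Δh / Σ(b_i/K_i) = 4.87 / 3.785 = 1.287 m/day.
In each layer the seepage velocity is v_i = q/n_i, so the layer transit time is t_i = b_i·n_i / q:
  layer 1 (coarse sand): t_1 = 3.69 × 0.25 / 1.287 = 0.7169 d
  layer 2 (fine sand): t_2 = 4.14 × 0.26 / 1.287 = 0.8365 d
  layer 3 (medium sand): t_3 = 6.48 × 0.30 / 1.287 = 1.511 d
Total t = Σ t_i = 3.064 days.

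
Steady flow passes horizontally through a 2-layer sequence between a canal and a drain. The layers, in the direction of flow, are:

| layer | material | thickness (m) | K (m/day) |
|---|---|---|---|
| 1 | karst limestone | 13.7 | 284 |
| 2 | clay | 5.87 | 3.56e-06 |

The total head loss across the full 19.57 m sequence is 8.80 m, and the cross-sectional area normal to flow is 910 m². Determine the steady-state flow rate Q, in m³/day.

Flow is perpendicular to layering, so the layers act in series and the equivalent K is the thickness-weighted harmonic mean.
Total thickness L = 13.7 + 5.87 = 19.57 m.
Σ(b_i/K_i) = 13.7/284 + 5.87/3.56e-06 = 1.649e+06 d.
K_eq = L / Σ(b_i/K_i) = 19.57 / 1.649e+06 = 1.187e-05 m/day.
Q = K_eq · A · (Δh/L) = 1.187e-05 × 910 × (8.80/19.57) = 0.004857 m³/day.

0.00486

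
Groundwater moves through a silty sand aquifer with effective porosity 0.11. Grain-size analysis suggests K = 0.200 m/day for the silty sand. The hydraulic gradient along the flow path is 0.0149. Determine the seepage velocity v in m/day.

Hydraulic gradient i = 0.0149.
Darcy flux q = K · i = 0.2000 × 0.01490 = 0.002980 m/day.
Seepage velocity v = q / n_e = 0.002980 / 0.11 = 0.02709 m/day.

0.0271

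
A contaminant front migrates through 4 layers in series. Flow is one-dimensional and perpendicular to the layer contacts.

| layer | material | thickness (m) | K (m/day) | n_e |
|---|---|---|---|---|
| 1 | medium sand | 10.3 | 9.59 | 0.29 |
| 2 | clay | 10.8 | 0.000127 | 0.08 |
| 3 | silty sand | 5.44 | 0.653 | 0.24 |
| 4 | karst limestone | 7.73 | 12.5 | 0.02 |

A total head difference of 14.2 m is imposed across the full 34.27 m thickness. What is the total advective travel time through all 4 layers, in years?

With flow normal to the layers, continuity requires the same specific discharge q through every layer.
Σ(b_i/K_i) = 10.3/9.59 + 10.8/0.000127 + 5.44/0.653 + 7.73/12.5 = 85049 d.
q = Δh / Σ(b_i/K_i) = 14.2 / 85049 = 0.0001670 m/day.
In each layer the seepage velocity is v_i = q/n_i, so the layer transit time is t_i = b_i·n_i / q:
  layer 1 (medium sand): t_1 = 10.3 × 0.29 / 0.0001670 = 17890 d
  layer 2 (clay): t_2 = 10.8 × 0.08 / 0.0001670 = 5175 d
  layer 3 (silty sand): t_3 = 5.44 × 0.24 / 0.0001670 = 7820 d
  layer 4 (karst limestone): t_4 = 7.73 × 0.02 / 0.0001670 = 926.0 d
Total t = Σ t_i = 31811 days = 87.09 years.

87.1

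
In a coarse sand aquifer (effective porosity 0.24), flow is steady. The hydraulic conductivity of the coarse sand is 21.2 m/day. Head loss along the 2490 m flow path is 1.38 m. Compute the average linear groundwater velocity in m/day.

0.0490

Hydraulic gradient i = Δh / L = 1.38 / 2490 = 0.0005542.
Darcy flux q = K · i = 21.20 × 0.0005542 = 0.01175 m/day.
Seepage velocity v = q / n_e = 0.01175 / 0.24 = 0.04896 m/day.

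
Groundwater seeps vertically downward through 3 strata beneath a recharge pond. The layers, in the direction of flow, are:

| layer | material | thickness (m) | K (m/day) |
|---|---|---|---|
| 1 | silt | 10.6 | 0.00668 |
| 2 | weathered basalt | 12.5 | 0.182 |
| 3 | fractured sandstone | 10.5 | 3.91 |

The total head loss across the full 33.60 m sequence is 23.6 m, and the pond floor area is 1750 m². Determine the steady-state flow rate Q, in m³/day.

Flow is perpendicular to layering, so the layers act in series and the equivalent K is the thickness-weighted harmonic mean.
Total thickness L = 10.6 + 12.5 + 10.5 = 33.60 m.
Σ(b_i/K_i) = 10.6/0.00668 + 12.5/0.182 + 10.5/3.91 = 1658 d.
K_eq = L / Σ(b_i/K_i) = 33.60 / 1658 = 0.02026 m/day.
Q = K_eq · A · (Δh/L) = 0.02026 × 1750 × (23.6/33.60) = 24.91 m³/day.

24.9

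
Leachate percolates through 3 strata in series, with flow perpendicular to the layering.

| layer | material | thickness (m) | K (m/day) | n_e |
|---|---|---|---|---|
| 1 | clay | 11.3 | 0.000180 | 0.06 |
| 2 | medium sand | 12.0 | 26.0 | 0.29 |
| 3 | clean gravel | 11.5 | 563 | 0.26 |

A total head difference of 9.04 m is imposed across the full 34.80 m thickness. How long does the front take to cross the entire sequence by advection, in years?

With flow normal to the layers, continuity requires the same specific discharge q through every layer.
Σ(b_i/K_i) = 11.3/0.000180 + 12.0/26.0 + 11.5/563 = 62778 d.
q = Δh / Σ(b_i/K_i) = 9.04 / 62778 = 0.0001440 m/day.
In each layer the seepage velocity is v_i = q/n_i, so the layer transit time is t_i = b_i·n_i / q:
  layer 1 (clay): t_1 = 11.3 × 0.06 / 0.0001440 = 4708 d
  layer 2 (medium sand): t_2 = 12.0 × 0.29 / 0.0001440 = 24167 d
  layer 3 (clean gravel): t_3 = 11.5 × 0.26 / 0.0001440 = 20764 d
Total t = Σ t_i = 49639 days = 135.9 years.

136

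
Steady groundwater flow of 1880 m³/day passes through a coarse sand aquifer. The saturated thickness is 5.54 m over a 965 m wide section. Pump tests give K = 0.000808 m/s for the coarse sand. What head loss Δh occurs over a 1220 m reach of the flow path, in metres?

Convert K: 0.000808 m/s × 86400 = 69.81 m/day.
Cross-sectional area A = 965 × 5.54 = 5346 m².
From Q = K·A·i, i = Q / (K·A) = 1880 / (69.81 × 5346) = 0.005037.
Head loss Δh = i · L = 0.005037 × 1220 = 6.145 m.

6.15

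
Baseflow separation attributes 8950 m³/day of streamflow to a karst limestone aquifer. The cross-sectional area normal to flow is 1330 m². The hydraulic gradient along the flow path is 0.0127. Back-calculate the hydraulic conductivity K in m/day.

Hydraulic gradient i = 0.0127.
From Q = K·A·i, K = Q / (A·i) = 8950 / (1330 × 0.01270) = 529.9 m/day.

530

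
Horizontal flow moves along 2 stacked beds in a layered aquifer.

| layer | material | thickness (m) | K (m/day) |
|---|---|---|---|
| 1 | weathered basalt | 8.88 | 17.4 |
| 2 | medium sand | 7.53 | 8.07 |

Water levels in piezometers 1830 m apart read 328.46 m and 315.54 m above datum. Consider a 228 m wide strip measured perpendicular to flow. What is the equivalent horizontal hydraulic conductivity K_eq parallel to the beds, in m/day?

Flow is parallel to layering, so each bed carries its own Darcy discharge and the transmissivities add.
Σ(K_i·b_i) = 17.4×8.88 + 8.07×7.53 = 215.3 m²/day.
Total thickness b = 16.41 m, so K_eq = Σ(K_i·b_i)/b = 13.12 m/day.

13.1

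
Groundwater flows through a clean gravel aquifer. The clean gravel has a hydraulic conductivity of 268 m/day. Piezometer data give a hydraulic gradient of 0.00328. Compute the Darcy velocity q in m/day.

Hydraulic gradient i = 0.00328.
Specific discharge q = K · i = 268.0 × 0.003280 = 0.8790 m/day.

0.879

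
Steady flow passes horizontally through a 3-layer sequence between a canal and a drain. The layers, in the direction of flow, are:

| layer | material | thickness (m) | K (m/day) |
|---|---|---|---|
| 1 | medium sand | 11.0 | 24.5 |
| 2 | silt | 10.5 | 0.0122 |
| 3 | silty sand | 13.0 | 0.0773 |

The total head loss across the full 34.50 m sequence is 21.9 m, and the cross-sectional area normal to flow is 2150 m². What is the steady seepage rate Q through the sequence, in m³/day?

Flow is perpendicular to layering, so the layers act in series and the equivalent K is the thickness-weighted harmonic mean.
Total thickness L = 11.0 + 10.5 + 13.0 = 34.50 m.
Σ(b_i/K_i) = 11.0/24.5 + 10.5/0.0122 + 13.0/0.0773 = 1029 d.
K_eq = L / Σ(b_i/K_i) = 34.50 / 1029 = 0.03352 m/day.
Q = K_eq · A · (Δh/L) = 0.03352 × 2150 × (21.9/34.50) = 45.75 m³/day.

45.7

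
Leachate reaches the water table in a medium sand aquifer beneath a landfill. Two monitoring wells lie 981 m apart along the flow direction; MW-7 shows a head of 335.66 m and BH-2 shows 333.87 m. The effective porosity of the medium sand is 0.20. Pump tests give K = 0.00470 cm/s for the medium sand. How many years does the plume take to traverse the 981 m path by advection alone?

72.5

Convert K: 0.00470 cm/s × 864 = 4.061 m/day.
Hydraulic gradient i = (335.66 − 333.87) / 981 = 1.79 / 981 = 0.001825.
Darcy flux q = K · i = 4.061 × 0.001825 = 0.007410 m/day.
Seepage velocity v = q / n_e = 0.007410 / 0.20 = 0.03705 m/day.
Travel time t = L / v = 981 / 0.03705 = 26479 days = 72.50 years.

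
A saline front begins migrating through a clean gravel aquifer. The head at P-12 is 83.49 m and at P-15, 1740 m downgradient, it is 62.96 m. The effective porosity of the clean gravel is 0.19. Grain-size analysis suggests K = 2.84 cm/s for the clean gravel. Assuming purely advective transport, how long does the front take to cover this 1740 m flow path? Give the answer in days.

11.4

Convert K: 2.84 cm/s × 864 = 2454 m/day.
Hydraulic gradient i = (83.49 − 62.96) / 1740 = 20.53 / 1740 = 0.01180.
Darcy flux q = K · i = 2454 × 0.01180 = 28.95 m/day.
Seepage velocity v = q / n_e = 28.95 / 0.19 = 152.4 m/day.
Travel time t = L / v = 1740 / 152.4 = 11.42 days.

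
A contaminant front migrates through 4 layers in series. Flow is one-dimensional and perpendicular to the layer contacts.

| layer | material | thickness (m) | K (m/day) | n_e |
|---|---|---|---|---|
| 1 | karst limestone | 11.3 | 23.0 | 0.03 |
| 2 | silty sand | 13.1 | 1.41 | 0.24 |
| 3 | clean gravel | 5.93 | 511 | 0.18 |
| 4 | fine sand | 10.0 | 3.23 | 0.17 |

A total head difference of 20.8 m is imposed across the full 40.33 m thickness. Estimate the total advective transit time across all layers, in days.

With flow normal to the layers, continuity requires the same specific discharge q through every layer.
Σ(b_i/K_i) = 11.3/23.0 + 13.1/1.41 + 5.93/511 + 10.0/3.23 = 12.89 d.
q = Δh / Σ(b_i/K_i) = 20.8 / 12.89 = 1.614 m/day.
In each layer the seepage velocity is v_i = q/n_i, so the layer transit time is t_i = b_i·n_i / q:
  layer 1 (karst limestone): t_1 = 11.3 × 0.03 / 1.614 = 0.2101 d
  layer 2 (silty sand): t_2 = 13.1 × 0.24 / 1.614 = 1.948 d
  layer 3 (clean gravel): t_3 = 5.93 × 0.18 / 1.614 = 0.6615 d
  layer 4 (fine sand): t_4 = 10.0 × 0.17 / 1.614 = 1.053 d
Total t = Σ t_i = 3.873 days.

3.87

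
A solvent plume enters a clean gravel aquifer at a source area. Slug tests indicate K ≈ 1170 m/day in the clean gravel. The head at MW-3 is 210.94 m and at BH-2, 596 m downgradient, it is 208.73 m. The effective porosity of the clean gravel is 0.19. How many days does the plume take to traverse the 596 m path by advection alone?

26.1

Hydraulic gradient i = (210.94 − 208.73) / 596 = 2.21 / 596 = 0.003708.
Darcy flux q = K · i = 1170 × 0.003708 = 4.338 m/day.
Seepage velocity v = q / n_e = 4.338 / 0.19 = 22.83 m/day.
Travel time t = L / v = 596 / 22.83 = 26.10 days.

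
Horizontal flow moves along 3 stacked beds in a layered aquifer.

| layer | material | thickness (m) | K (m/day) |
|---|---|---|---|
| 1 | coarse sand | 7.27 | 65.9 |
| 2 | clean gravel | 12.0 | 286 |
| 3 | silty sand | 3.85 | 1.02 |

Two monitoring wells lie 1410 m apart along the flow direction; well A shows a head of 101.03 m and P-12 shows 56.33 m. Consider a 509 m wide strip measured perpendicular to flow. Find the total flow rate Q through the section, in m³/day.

Flow is parallel to layering, so each bed carries its own Darcy discharge and the transmissivities add.
Σ(K_i·b_i) = 65.9×7.27 + 286×12.0 + 1.02×3.85 = 3915 m²/day.
Hydraulic gradient i = (101.03 − 56.33) / 1410 = 44.7 / 1410 = 0.03170.
Q = Σ(K_i·b_i) · W · i = 3915 × 509 × 0.03170 = 63174 m³/day.

63200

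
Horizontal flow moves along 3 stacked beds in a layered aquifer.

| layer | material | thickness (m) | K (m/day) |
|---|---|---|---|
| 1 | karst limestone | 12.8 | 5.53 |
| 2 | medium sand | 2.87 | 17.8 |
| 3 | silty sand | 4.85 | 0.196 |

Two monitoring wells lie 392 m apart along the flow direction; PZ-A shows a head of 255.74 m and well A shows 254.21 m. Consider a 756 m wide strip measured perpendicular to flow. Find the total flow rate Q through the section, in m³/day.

362

Flow is parallel to layering, so each bed carries its own Darcy discharge and the transmissivities add.
Σ(K_i·b_i) = 5.53×12.8 + 17.8×2.87 + 0.196×4.85 = 122.8 m²/day.
Hydraulic gradient i = (255.74 − 254.21) / 392 = 1.53 / 392 = 0.003903.
Q = Σ(K_i·b_i) · W · i = 122.8 × 756 × 0.003903 = 362.4 m³/day.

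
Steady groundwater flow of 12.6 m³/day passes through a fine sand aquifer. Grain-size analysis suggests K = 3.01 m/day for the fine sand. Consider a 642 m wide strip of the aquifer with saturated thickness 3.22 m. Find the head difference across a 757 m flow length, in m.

1.53

Cross-sectional area A = 642 × 3.22 = 2067 m².
From Q = K·A·i, i = Q / (K·A) = 12.6 / (3.010 × 2067) = 0.002025.
Head loss Δh = i · L = 0.002025 × 757 = 1.533 m.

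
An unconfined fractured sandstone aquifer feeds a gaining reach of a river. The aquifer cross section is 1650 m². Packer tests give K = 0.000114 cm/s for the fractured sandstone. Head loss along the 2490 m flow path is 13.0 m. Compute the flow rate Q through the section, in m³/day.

0.848

Convert K: 0.000114 cm/s × 864 = 0.09850 m/day.
Hydraulic gradient i = Δh / L = 13.0 / 2490 = 0.005221.
Darcy's law: Q = K · A · i = 0.09850 × 1650 × 0.005221 = 0.8485 m³/day.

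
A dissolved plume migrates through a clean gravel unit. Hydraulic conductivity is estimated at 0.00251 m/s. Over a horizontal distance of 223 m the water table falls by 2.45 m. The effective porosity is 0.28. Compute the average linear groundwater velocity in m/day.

8.51

Convert K: 0.00251 m/s × 86400 = 216.9 m/day.
Hydraulic gradient i = Δh / L = 2.45 / 223 = 0.01099.
Darcy flux q = K · i = 216.9 × 0.01099 = 2.383 m/day.
Seepage velocity v = q / n_e = 2.383 / 0.28 = 8.509 m/day.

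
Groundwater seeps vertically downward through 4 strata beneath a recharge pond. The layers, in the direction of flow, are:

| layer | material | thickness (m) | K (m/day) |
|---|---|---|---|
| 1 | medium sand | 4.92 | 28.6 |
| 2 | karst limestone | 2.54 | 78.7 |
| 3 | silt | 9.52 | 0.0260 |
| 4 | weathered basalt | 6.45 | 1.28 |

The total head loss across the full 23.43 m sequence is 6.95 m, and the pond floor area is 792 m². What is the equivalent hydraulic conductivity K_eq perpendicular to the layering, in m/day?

Flow is perpendicular to layering, so the layers act in series and the equivalent K is the thickness-weighted harmonic mean.
Total thickness L = 4.92 + 2.54 + 9.52 + 6.45 = 23.43 m.
Σ(b_i/K_i) = 4.92/28.6 + 2.54/78.7 + 9.52/0.0260 + 6.45/1.28 = 371.4 d.
K_eq = L / Σ(b_i/K_i) = 23.43 / 371.4 = 0.06309 m/day.

0.0631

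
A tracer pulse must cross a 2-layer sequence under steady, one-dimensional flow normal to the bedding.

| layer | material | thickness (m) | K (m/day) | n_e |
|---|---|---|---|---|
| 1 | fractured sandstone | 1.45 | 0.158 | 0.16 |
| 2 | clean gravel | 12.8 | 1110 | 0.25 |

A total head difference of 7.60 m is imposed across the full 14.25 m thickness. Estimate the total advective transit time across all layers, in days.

With flow normal to the layers, continuity requires the same specific discharge q through every layer.
Σ(b_i/K_i) = 1.45/0.158 + 12.8/1110 = 9.189 d.
q = Δh / Σ(b_i/K_i) = 7.60 / 9.189 = 0.8271 m/day.
In each layer the seepage velocity is v_i = q/n_i, so the layer transit time is t_i = b_i·n_i / q:
  layer 1 (fractured sandstone): t_1 = 1.45 × 0.16 / 0.8271 = 0.2805 d
  layer 2 (clean gravel): t_2 = 12.8 × 0.25 / 0.8271 = 3.869 d
Total t = Σ t_i = 4.149 days.

4.15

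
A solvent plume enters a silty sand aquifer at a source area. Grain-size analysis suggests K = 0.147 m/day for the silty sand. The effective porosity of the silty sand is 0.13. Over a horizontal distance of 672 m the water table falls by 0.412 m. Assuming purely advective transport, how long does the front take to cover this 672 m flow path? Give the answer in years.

2650

Hydraulic gradient i = Δh / L = 0.412 / 672 = 0.0006131.
Darcy flux q = K · i = 0.1470 × 0.0006131 = 9.012e-05 m/day.
Seepage velocity v = q / n_e = 9.012e-05 / 0.13 = 0.0006933 m/day.
Travel time t = L / v = 672 / 0.0006933 = 9.693e+05 days = 2654 years.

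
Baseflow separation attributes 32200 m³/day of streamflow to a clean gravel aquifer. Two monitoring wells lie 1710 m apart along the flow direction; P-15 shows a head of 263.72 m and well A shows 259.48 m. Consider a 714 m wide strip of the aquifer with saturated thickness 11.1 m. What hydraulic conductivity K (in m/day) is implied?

1640

Cross-sectional area A = 714 × 11.1 = 7925 m².
Hydraulic gradient i = (263.72 − 259.48) / 1710 = 4.24 / 1710 = 0.002480.
From Q = K·A·i, K = Q / (A·i) = 32200 / (7925 × 0.002480) = 1639 m/day.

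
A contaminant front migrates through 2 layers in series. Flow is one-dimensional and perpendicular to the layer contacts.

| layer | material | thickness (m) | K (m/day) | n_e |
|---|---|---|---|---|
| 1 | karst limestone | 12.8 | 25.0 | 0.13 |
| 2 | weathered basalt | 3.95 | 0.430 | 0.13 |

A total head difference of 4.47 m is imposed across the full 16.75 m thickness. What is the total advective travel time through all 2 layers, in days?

With flow normal to the layers, continuity requires the same specific discharge q through every layer.
Σ(b_i/K_i) = 12.8/25.0 + 3.95/0.430 = 9.698 d.
q = Δh / Σ(b_i/K_i) = 4.47 / 9.698 = 0.4609 m/day.
In each layer the seepage velocity is v_i = q/n_i, so the layer transit time is t_i = b_i·n_i / q:
  layer 1 (karst limestone): t_1 = 12.8 × 0.13 / 0.4609 = 3.610 d
  layer 2 (weathered basalt): t_2 = 3.95 × 0.13 / 0.4609 = 1.114 d
Total t = Σ t_i = 4.724 days.

4.72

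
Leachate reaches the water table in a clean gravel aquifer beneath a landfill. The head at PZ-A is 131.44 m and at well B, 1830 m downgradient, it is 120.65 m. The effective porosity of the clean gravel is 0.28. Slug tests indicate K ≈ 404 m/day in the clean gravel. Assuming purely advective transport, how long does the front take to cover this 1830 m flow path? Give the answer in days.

215

Hydraulic gradient i = (131.44 − 120.65) / 1830 = 10.79 / 1830 = 0.005896.
Darcy flux q = K · i = 404.0 × 0.005896 = 2.382 m/day.
Seepage velocity v = q / n_e = 2.382 / 0.28 = 8.507 m/day.
Travel time t = L / v = 1830 / 8.507 = 215.1 days.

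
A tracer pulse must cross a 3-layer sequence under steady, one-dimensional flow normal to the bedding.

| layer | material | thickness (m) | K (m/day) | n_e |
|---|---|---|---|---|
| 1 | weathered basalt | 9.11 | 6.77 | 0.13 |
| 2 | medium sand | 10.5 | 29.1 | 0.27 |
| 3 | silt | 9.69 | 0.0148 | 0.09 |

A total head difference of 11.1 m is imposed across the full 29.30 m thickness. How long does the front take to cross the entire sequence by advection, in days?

289

With flow normal to the layers, continuity requires the same specific discharge q through every layer.
Σ(b_i/K_i) = 9.11/6.77 + 10.5/29.1 + 9.69/0.0148 = 656.4 d.
q = Δh / Σ(b_i/K_i) = 11.1 / 656.4 = 0.01691 m/day.
In each layer the seepage velocity is v_i = q/n_i, so the layer transit time is t_i = b_i·n_i / q:
  layer 1 (weathered basalt): t_1 = 9.11 × 0.13 / 0.01691 = 70.04 d
  layer 2 (medium sand): t_2 = 10.5 × 0.27 / 0.01691 = 167.7 d
  layer 3 (silt): t_3 = 9.69 × 0.09 / 0.01691 = 51.57 d
Total t = Σ t_i = 289.3 days.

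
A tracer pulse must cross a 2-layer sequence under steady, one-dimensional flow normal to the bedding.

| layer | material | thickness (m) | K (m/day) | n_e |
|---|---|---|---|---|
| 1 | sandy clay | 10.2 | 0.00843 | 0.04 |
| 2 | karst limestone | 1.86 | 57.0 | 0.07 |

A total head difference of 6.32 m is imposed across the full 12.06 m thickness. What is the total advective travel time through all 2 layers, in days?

With flow normal to the layers, continuity requires the same specific discharge q through every layer.
Σ(b_i/K_i) = 10.2/0.00843 + 1.86/57.0 = 1210 d.
q = Δh / Σ(b_i/K_i) = 6.32 / 1210 = 0.005223 m/day.
In each layer the seepage velocity is v_i = q/n_i, so the layer transit time is t_i = b_i·n_i / q:
  layer 1 (sandy clay): t_1 = 10.2 × 0.04 / 0.005223 = 78.11 d
  layer 2 (karst limestone): t_2 = 1.86 × 0.07 / 0.005223 = 24.93 d
Total t = Σ t_i = 103.0 days.

103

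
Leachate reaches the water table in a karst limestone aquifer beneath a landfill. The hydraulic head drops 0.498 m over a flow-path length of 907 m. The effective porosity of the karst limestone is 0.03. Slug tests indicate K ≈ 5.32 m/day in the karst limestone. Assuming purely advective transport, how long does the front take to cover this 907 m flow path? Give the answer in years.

25.5

Hydraulic gradient i = Δh / L = 0.498 / 907 = 0.0005491.
Darcy flux q = K · i = 5.320 × 0.0005491 = 0.002921 m/day.
Seepage velocity v = q / n_e = 0.002921 / 0.03 = 0.09737 m/day.
Travel time t = L / v = 907 / 0.09737 = 9315 days = 25.50 years.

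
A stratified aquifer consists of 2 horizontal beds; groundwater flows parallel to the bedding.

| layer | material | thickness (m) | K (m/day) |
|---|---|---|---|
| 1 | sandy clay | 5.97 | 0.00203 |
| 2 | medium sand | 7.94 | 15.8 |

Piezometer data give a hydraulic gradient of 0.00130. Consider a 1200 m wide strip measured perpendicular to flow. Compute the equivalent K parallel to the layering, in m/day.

Flow is parallel to layering, so each bed carries its own Darcy discharge and the transmissivities add.
Σ(K_i·b_i) = 0.00203×5.97 + 15.8×7.94 = 125.5 m²/day.
Total thickness b = 13.91 m, so K_eq = Σ(K_i·b_i)/b = 9.020 m/day.

9.02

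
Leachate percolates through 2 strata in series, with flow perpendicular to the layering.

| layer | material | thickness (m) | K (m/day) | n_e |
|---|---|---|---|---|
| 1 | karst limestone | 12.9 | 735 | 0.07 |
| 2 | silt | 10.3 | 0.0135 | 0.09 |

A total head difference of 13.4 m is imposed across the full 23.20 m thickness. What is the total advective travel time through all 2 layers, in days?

With flow normal to the layers, continuity requires the same specific discharge q through every layer.
Σ(b_i/K_i) = 12.9/735 + 10.3/0.0135 = 763.0 d.
q = Δh / Σ(b_i/K_i) = 13.4 / 763.0 = 0.01756 m/day.
In each layer the seepage velocity is v_i = q/n_i, so the layer transit time is t_i = b_i·n_i / q:
  layer 1 (karst limestone): t_1 = 12.9 × 0.07 / 0.01756 = 51.42 d
  layer 2 (silt): t_2 = 10.3 × 0.09 / 0.01756 = 52.78 d
Total t = Σ t_i = 104.2 days.

104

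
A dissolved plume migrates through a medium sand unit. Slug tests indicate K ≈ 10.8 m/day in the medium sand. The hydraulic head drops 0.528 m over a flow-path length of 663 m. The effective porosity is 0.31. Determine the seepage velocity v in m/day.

0.0277

Hydraulic gradient i = Δh / L = 0.528 / 663 = 0.0007964.
Darcy flux q = K · i = 10.80 × 0.0007964 = 0.008601 m/day.
Seepage velocity v = q / n_e = 0.008601 / 0.31 = 0.02774 m/day.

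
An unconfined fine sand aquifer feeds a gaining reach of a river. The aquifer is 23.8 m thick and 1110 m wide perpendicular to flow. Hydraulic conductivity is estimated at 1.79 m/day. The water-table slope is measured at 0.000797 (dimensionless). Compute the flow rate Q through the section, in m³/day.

Cross-sectional area A = 1110 × 23.8 = 26418 m².
Hydraulic gradient i = 0.000797.
Darcy's law: Q = K · A · i = 1.790 × 26418 × 0.0007970 = 37.69 m³/day.

37.7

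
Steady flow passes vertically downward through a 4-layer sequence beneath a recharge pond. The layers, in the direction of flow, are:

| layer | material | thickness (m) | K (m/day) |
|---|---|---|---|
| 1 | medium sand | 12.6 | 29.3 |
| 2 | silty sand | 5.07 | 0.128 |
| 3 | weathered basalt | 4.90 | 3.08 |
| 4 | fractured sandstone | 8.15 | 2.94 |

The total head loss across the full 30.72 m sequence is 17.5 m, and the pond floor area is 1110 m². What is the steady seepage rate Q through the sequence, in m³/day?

437

Flow is perpendicular to layering, so the layers act in series and the equivalent K is the thickness-weighted harmonic mean.
Total thickness L = 12.6 + 5.07 + 4.90 + 8.15 = 30.72 m.
Σ(b_i/K_i) = 12.6/29.3 + 5.07/0.128 + 4.90/3.08 + 8.15/2.94 = 44.40 d.
K_eq = L / Σ(b_i/K_i) = 30.72 / 44.40 = 0.6919 m/day.
Q = K_eq · A · (Δh/L) = 0.6919 × 1110 × (17.5/30.72) = 437.5 m³/day.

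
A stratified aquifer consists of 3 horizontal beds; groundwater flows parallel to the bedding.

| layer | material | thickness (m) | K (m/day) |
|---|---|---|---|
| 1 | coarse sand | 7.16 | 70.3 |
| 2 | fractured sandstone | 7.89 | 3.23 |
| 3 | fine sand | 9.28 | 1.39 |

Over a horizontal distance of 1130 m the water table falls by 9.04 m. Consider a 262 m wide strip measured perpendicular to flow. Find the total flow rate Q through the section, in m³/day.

Flow is parallel to layering, so each bed carries its own Darcy discharge and the transmissivities add.
Σ(K_i·b_i) = 70.3×7.16 + 3.23×7.89 + 1.39×9.28 = 541.7 m²/day.
Hydraulic gradient i = Δh / L = 9.04 / 1130 = 0.008000.
Q = Σ(K_i·b_i) · W · i = 541.7 × 262 × 0.008000 = 1135 m³/day.

1140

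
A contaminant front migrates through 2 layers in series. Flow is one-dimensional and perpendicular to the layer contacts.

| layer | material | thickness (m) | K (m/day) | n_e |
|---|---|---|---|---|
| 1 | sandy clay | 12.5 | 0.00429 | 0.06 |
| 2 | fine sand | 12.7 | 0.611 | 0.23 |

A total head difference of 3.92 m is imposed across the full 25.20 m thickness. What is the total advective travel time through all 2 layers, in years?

7.52

With flow normal to the layers, continuity requires the same specific discharge q through every layer.
Σ(b_i/K_i) = 12.5/0.00429 + 12.7/0.611 = 2935 d.
q = Δh / Σ(b_i/K_i) = 3.92 / 2935 = 0.001336 m/day.
In each layer the seepage velocity is v_i = q/n_i, so the layer transit time is t_i = b_i·n_i / q:
  layer 1 (sandy clay): t_1 = 12.5 × 0.06 / 0.001336 = 561.5 d
  layer 2 (fine sand): t_2 = 12.7 × 0.23 / 0.001336 = 2187 d
Total t = Σ t_i = 2748 days = 7.524 years.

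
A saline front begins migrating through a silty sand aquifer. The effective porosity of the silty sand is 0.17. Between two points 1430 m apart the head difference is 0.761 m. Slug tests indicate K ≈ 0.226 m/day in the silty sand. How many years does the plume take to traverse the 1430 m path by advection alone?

Hydraulic gradient i = Δh / L = 0.761 / 1430 = 0.0005322.
Darcy flux q = K · i = 0.2260 × 0.0005322 = 0.0001203 m/day.
Seepage velocity v = q / n_e = 0.0001203 / 0.17 = 0.0007075 m/day.
Travel time t = L / v = 1430 / 0.0007075 = 2.021e+06 days = 5534 years.

5530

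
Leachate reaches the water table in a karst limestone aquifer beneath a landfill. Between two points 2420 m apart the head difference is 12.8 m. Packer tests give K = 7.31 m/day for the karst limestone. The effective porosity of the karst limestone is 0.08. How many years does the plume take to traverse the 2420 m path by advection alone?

13.7

Hydraulic gradient i = Δh / L = 12.8 / 2420 = 0.005289.
Darcy flux q = K · i = 7.310 × 0.005289 = 0.03866 m/day.
Seepage velocity v = q / n_e = 0.03866 / 0.08 = 0.4833 m/day.
Travel time t = L / v = 2420 / 0.4833 = 5007 days = 13.71 years.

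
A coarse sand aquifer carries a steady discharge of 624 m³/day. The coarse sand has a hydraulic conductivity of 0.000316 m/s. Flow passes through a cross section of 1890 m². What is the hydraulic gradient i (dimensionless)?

Convert K: 0.000316 m/s × 86400 = 27.30 m/day.
From Q = K·A·i, i = Q / (K·A) = 624 / (27.30 × 1890) = 0.01209.

0.0121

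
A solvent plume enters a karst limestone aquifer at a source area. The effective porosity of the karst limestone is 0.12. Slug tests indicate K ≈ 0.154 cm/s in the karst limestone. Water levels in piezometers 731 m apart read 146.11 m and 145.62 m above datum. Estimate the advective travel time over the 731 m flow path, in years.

Convert K: 0.154 cm/s × 864 = 133.1 m/day.
Hydraulic gradient i = (146.11 − 145.62) / 731 = 0.49 / 731 = 0.0006703.
Darcy flux q = K · i = 133.1 × 0.0006703 = 0.08919 m/day.
Seepage velocity v = q / n_e = 0.08919 / 0.12 = 0.7432 m/day.
Travel time t = L / v = 731 / 0.7432 = 983.5 days = 2.693 years.

2.69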